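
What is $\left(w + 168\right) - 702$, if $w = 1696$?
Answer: $1162$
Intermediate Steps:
$\left(w + 168\right) - 702 = \left(1696 + 168\right) - 702 = 1864 - 702 = 1162$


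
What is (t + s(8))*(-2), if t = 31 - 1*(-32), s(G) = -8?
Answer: -110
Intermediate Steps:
t = 63 (t = 31 + 32 = 63)
(t + s(8))*(-2) = (63 - 8)*(-2) = 55*(-2) = -110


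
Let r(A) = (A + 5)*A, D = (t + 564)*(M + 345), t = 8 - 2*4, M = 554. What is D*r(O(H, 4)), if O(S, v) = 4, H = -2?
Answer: 18253296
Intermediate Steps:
t = 0 (t = 8 - 8 = 0)
D = 507036 (D = (0 + 564)*(554 + 345) = 564*899 = 507036)
r(A) = A*(5 + A) (r(A) = (5 + A)*A = A*(5 + A))
D*r(O(H, 4)) = 507036*(4*(5 + 4)) = 507036*(4*9) = 507036*36 = 18253296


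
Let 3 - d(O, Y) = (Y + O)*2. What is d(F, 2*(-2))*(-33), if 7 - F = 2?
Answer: -33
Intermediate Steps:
F = 5 (F = 7 - 1*2 = 7 - 2 = 5)
d(O, Y) = 3 - 2*O - 2*Y (d(O, Y) = 3 - (Y + O)*2 = 3 - (O + Y)*2 = 3 - (2*O + 2*Y) = 3 + (-2*O - 2*Y) = 3 - 2*O - 2*Y)
d(F, 2*(-2))*(-33) = (3 - 2*5 - 4*(-2))*(-33) = (3 - 10 - 2*(-4))*(-33) = (3 - 10 + 8)*(-33) = 1*(-33) = -33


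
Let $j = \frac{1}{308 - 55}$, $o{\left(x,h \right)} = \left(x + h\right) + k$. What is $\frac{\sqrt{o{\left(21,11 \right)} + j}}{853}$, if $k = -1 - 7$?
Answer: $\frac{\sqrt{1536469}}{215809} \approx 0.0057437$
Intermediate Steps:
$k = -8$ ($k = -1 - 7 = -8$)
$o{\left(x,h \right)} = -8 + h + x$ ($o{\left(x,h \right)} = \left(x + h\right) - 8 = \left(h + x\right) - 8 = -8 + h + x$)
$j = \frac{1}{253} \approx 0.0039526$
$\frac{\sqrt{o{\left(21,11 \right)} + j}}{853} = \frac{\sqrt{\left(-8 + 11 + 21\right) + \frac{1}{253}}}{853} = \sqrt{24 + \frac{1}{253}} \cdot \frac{1}{853} = \sqrt{\frac{6073}{253}} \cdot \frac{1}{853} = \frac{\sqrt{1536469}}{253} \cdot \frac{1}{853} = \frac{\sqrt{1536469}}{215809}$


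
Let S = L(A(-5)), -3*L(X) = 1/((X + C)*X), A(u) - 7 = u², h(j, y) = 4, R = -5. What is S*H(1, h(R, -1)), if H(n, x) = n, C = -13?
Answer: -1/1824 ≈ -0.00054825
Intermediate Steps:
A(u) = 7 + u²
L(X) = -1/(3*X*(-13 + X)) (L(X) = -1/(3*(X - 13)*X) = -1/(3*(-13 + X)*X) = -1/(3*X*(-13 + X)))
S = -1/1824 (S = -1/(3*(7 + (-5)²)*(-13 + (7 + (-5)²))) = -1/(3*(7 + 25)*(-13 + (7 + 25))) = -⅓/(32*(-13 + 32)) = -⅓*1/32/19 = -⅓*1/32*1/19 = -1/1824 ≈ -0.00054825)
S*H(1, h(R, -1)) = -1/1824*1 = -1/1824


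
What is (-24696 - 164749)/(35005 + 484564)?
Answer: -189445/519569 ≈ -0.36462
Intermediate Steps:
(-24696 - 164749)/(35005 + 484564) = -189445/519569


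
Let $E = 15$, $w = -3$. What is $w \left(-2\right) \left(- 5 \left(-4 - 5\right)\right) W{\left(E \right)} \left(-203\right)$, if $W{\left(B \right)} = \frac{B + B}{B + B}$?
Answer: $-54810$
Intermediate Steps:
$W{\left(B \right)} = 1$ ($W{\left(B \right)} = \frac{2 B}{2 B} = 2 B \frac{1}{2 B} = 1$)
$w \left(-2\right) \left(- 5 \left(-4 - 5\right)\right) W{\left(E \right)} \left(-203\right) = \left(-3\right) \left(-2\right) \left(- 5 \left(-4 - 5\right)\right) 1 \left(-203\right) = 6 \left(\left(-5\right) \left(-9\right)\right) 1 \left(-203\right) = 6 \cdot 45 \cdot 1 \left(-203\right) = 270 \cdot 1 \left(-203\right) = 270 \left(-203\right) = -54810$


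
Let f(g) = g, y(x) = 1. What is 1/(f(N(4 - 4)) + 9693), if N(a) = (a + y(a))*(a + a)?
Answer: 1/9693 ≈ 0.00010317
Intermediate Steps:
N(a) = 2*a*(1 + a) (N(a) = (a + 1)*(a + a) = (1 + a)*(2*a) = 2*a*(1 + a))
1/(f(N(4 - 4)) + 9693) = 1/(2*(4 - 4)*(1 + (4 - 4)) + 9693) = 1/(2*0*(1 + 0) + 9693) = 1/(2*0*1 + 9693) = 1/(0 + 9693) = 1/9693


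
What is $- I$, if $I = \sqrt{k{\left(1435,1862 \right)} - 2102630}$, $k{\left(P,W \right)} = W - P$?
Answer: $- i \sqrt{2102203} \approx - 1449.9 i$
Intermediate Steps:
$I = i \sqrt{2102203}$ ($I = \sqrt{\left(1862 - 1435\right) - 2102630} = \sqrt{427 - 2102630} = \sqrt{-2102203} = i \sqrt{2102203} \approx 1449.9 i$)
$- I = - i \sqrt{2102203}$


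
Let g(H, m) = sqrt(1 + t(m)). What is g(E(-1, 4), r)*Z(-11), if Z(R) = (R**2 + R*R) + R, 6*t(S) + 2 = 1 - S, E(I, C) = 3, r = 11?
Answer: 231*I ≈ 231.0*I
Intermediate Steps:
t(S) = -1/6 - S/6 (t(S) = -1/3 + (1 - S)/6 = -1/3 + (1/6 - S/6) = -1/6 - S/6)
Z(R) = R + 2*R**2 (Z(R) = (R**2 + R**2) + R = 2*R**2 + R = R + 2*R**2)
g(H, m) = sqrt(5/6 - m/6) (g(H, m) = sqrt(1 + (-1/6 - m/6)) = sqrt(5/6 - m/6))
g(E(-1, 4), r)*Z(-11) = (sqrt(30 - 6*11)/6)*(-11*(1 + 2*(-11))) = (sqrt(30 - 66)/6)*(-11*(1 - 22)) = (sqrt(-36)/6)*(-11*(-21)) = ((6*I)/6)*231 = I*231 = 231*I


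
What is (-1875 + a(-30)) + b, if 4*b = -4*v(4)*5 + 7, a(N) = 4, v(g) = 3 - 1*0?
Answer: -7537/4 ≈ -1884.3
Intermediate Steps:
v(g) = 3 (v(g) = 3 + 0 = 3)
b = -53/4 (b = (-4*3*5 + 7)/4 = (-12*5 + 7)/4 = (-60 + 7)/4 = (¼)*(-53) = -53/4 ≈ -13.250)
(-1875 + a(-30)) + b = (-1875 + 4) - 53/4 = -1871 - 53/4 = -7537/4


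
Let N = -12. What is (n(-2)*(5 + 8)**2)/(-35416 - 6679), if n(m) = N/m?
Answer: -1014/42095 ≈ -0.024088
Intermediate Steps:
n(m) = -12/m
(n(-2)*(5 + 8)**2)/(-35416 - 6679) = ((-12/(-2))*(5 + 8)**2)/(-35416 - 6679) = (-12*(-1/2)*13**2)/(-42095) = (6*169)*(-1/42095) = 1014*(-1/42095) = -1014/42095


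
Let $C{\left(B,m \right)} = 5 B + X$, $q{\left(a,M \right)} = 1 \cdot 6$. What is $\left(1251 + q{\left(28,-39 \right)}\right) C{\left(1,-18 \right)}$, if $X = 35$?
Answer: $50280$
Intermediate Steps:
$q{\left(a,M \right)} = 6$
$C{\left(B,m \right)} = 35 + 5 B$ ($C{\left(B,m \right)} = 5 B + 35 = 35 + 5 B$)
$\left(1251 + q{\left(28,-39 \right)}\right) C{\left(1,-18 \right)} = \left(1251 + 6\right) \left(35 + 5 \cdot 1\right) = 1257 \left(35 + 5\right) = 1257 \cdot 40 = 50280$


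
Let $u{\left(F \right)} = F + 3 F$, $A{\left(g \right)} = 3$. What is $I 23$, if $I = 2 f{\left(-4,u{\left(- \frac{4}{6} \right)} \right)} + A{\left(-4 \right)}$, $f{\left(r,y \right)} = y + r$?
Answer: $- \frac{713}{3} \approx -237.67$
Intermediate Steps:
$u{\left(F \right)} = 4 F$
$f{\left(r,y \right)} = r + y$
$I = - \frac{31}{3}$ ($I = 2 \left(-4 + 4 \left(- \frac{4}{6}\right)\right) + 3 = 2 \left(-4 + 4 \left(\left(-4\right) \frac{1}{6}\right)\right) + 3 = 2 \left(-4 + 4 \left(- \frac{2}{3}\right)\right) + 3 = 2 \left(-4 - \frac{8}{3}\right) + 3 = 2 \left(- \frac{20}{3}\right) + 3 = - \frac{40}{3} + 3 = - \frac{31}{3} \approx -10.333$)
$I 23 = \left(- \frac{31}{3}\right) 23 = - \frac{713}{3}$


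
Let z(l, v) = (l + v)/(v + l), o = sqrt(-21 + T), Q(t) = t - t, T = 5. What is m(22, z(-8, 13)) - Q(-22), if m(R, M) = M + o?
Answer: 1 + 4*I ≈ 1.0 + 4.0*I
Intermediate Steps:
Q(t) = 0
o = 4*I (o = sqrt(-21 + 5) = sqrt(-16) = 4*I ≈ 4.0*I)
z(l, v) = 1 (z(l, v) = (l + v)/(l + v) = 1)
m(R, M) = M + 4*I
m(22, z(-8, 13)) - Q(-22) = (1 + 4*I) - 1*0 = (1 + 4*I) + 0 = 1 + 4*I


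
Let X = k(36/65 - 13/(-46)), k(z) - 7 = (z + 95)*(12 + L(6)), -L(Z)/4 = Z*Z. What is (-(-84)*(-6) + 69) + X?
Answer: -19552226/1495 ≈ -13078.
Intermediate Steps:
L(Z) = -4*Z² (L(Z) = -4*Z*Z = -4*Z²)
k(z) = -12533 - 132*z (k(z) = 7 + (z + 95)*(12 - 4*6²) = 7 + (95 + z)*(12 - 4*36) = 7 + (95 + z)*(12 - 144) = 7 + (95 + z)*(-132) = 7 + (-12540 - 132*z) = -12533 - 132*z)
X = -18901901/1495 (X = -12533 - 132*(36/65 - 13/(-46)) = -12533 - 132*(36*(1/65) - 13*(-1/46)) = -12533 - 132*(36/65 + 13/46) = -12533 - 132*2501/2990 = -12533 - 165066/1495 = -18901901/1495 ≈ -12643.)
(-(-84)*(-6) + 69) + X = (-(-84)*(-6) + 69) - 18901901/1495 = (-84*6 + 69) - 18901901/1495 = (-504 + 69) - 18901901/1495 = -435 - 18901901/1495 = -19552226/1495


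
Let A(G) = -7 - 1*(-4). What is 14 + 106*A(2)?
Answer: -304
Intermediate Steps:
A(G) = -3 (A(G) = -7 + 4 = -3)
14 + 106*A(2) = 14 + 106*(-3) = 14 - 318 = -304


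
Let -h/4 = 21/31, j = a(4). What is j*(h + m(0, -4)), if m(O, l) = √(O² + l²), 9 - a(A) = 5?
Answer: 160/31 ≈ 5.1613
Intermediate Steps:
a(A) = 4 (a(A) = 9 - 1*5 = 9 - 5 = 4)
j = 4
h = -84/31 ≈ -2.7097
j*(h + m(0, -4)) = 4*(-84/31 + √(0² + (-4)²)) = 4*(-84/31 + √(0 + 16)) = 4*(-84/31 + √16) = 4*(-84/31 + 4) = 4*(40/31) = 160/31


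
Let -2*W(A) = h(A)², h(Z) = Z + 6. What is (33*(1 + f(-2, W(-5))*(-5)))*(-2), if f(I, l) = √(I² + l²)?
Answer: -66 + 165*√17 ≈ 614.31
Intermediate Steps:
h(Z) = 6 + Z
W(A) = -(6 + A)²/2
(33*(1 + f(-2, W(-5))*(-5)))*(-2) = (33*(1 + √((-2)² + (-(6 - 5)²/2)²)*(-5)))*(-2) = (33*(1 + √(4 + (-½*1²)²)*(-5)))*(-2) = (33*(1 + √(4 + (-½*1)²)*(-5)))*(-2) = (33*(1 + √(4 + (-½)²)*(-5)))*(-2) = (33*(1 + √(4 + ¼)*(-5)))*(-2) = (33*(1 + √(17/4)*(-5)))*(-2) = (33*(1 + (√17/2)*(-5)))*(-2) = (33*(1 - 5*√17/2))*(-2) = (33 - 165*√17/2)*(-2) = -66 + 165*√17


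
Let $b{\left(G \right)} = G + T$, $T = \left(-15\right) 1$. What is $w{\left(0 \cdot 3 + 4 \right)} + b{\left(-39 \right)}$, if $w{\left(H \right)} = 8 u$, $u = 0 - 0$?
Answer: $-54$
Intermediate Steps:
$T = -15$
$u = 0$ ($u = 0 + 0 = 0$)
$w{\left(H \right)} = 0$ ($w{\left(H \right)} = 8 \cdot 0 = 0$)
$b{\left(G \right)} = -15 + G$ ($b{\left(G \right)} = G - 15 = -15 + G$)
$w{\left(0 \cdot 3 + 4 \right)} + b{\left(-39 \right)} = 0 - 54 = -54$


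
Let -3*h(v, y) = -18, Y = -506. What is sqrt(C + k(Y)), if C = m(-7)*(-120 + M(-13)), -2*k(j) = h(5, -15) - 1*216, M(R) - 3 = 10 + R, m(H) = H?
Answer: 3*sqrt(105) ≈ 30.741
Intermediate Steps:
h(v, y) = 6 (h(v, y) = -1/3*(-18) = 6)
M(R) = 13 + R (M(R) = 3 + (10 + R) = 13 + R)
k(j) = 105 (k(j) = -(6 - 1*216)/2 = -(6 - 216)/2 = -1/2*(-210) = 105)
C = 840 (C = -7*(-120 + (13 - 13)) = -7*(-120 + 0) = -7*(-120) = 840)
sqrt(C + k(Y)) = sqrt(840 + 105) = sqrt(945) = 3*sqrt(105)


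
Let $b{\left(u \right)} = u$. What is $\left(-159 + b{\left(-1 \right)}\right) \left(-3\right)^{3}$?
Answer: $4320$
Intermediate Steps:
$\left(-159 + b{\left(-1 \right)}\right) \left(-3\right)^{3} = \left(-159 - 1\right) \left(-3\right)^{3} = \left(-160\right) \left(-27\right) = 4320$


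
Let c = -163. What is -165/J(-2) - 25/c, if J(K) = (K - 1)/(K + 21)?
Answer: 170360/163 ≈ 1045.2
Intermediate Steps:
J(K) = (-1 + K)/(21 + K)
-165/J(-2) - 25/c = -165*(21 - 2)/(-1 - 2) - 25/(-163) = -165/(-3/19) - 25*(-1/163) = -165/((1/19)*(-3)) + 25/163 = -165/(-3/19) + 25/163 = -165*(-19/3) + 25/163 = 1045 + 25/163 = 170360/163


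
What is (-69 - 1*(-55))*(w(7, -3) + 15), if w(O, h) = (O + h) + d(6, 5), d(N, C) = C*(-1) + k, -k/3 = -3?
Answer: -322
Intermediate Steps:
k = 9 (k = -3*(-3) = 9)
d(N, C) = 9 - C (d(N, C) = C*(-1) + 9 = -C + 9 = 9 - C)
w(O, h) = 4 + O + h (w(O, h) = (O + h) + (9 - 1*5) = (O + h) + (9 - 5) = (O + h) + 4 = 4 + O + h)
(-69 - 1*(-55))*(w(7, -3) + 15) = (-69 - 1*(-55))*((4 + 7 - 3) + 15) = (-69 + 55)*(8 + 15) = -14*23 = -322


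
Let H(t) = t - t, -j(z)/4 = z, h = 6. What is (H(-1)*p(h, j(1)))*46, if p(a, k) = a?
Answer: 0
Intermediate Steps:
j(z) = -4*z
H(t) = 0
(H(-1)*p(h, j(1)))*46 = (0*6)*46 = 0*46 = 0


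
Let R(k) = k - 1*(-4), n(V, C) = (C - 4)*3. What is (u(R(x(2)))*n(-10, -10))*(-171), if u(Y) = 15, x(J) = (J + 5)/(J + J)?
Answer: 107730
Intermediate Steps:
n(V, C) = -12 + 3*C (n(V, C) = (-4 + C)*3 = -12 + 3*C)
x(J) = (5 + J)/(2*J) (x(J) = (5 + J)/((2*J)) = (5 + J)*(1/(2*J)) = (5 + J)/(2*J))
R(k) = 4 + k (R(k) = k + 4 = 4 + k)
(u(R(x(2)))*n(-10, -10))*(-171) = (15*(-12 + 3*(-10)))*(-171) = (15*(-12 - 30))*(-171) = (15*(-42))*(-171) = -630*(-171) = 107730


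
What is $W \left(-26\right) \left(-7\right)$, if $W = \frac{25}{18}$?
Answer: $\frac{2275}{9} \approx 252.78$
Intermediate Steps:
$W = \frac{25}{18}$ ($W = 25 \cdot \frac{1}{18} = \frac{25}{18} \approx 1.3889$)
$W \left(-26\right) \left(-7\right) = \frac{25}{18} \left(-26\right) \left(-7\right) = \left(- \frac{325}{9}\right) \left(-7\right) = \frac{2275}{9}$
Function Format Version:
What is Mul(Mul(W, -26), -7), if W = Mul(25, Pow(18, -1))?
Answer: Rational(2275, 9) ≈ 252.78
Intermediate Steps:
W = Rational(25, 18) (W = Mul(25, Rational(1, 18)) = Rational(25, 18) ≈ 1.3889)
Mul(Mul(W, -26), -7) = Mul(Mul(Rational(25, 18), -26), -7) = Mul(Rational(-325, 9), -7) = Rational(2275, 9)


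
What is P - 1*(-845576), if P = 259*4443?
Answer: 1996313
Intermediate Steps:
P = 1150737
P - 1*(-845576) = 1150737 - 1*(-845576) = 1150737 + 845576 = 1996313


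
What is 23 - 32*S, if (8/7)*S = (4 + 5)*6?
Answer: -1489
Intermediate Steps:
S = 189/4 (S = 7*((4 + 5)*6)/8 = 7*(9*6)/8 = (7/8)*54 = 189/4 ≈ 47.250)
23 - 32*S = 23 - 32*189/4 = 23 - 1512 = -1489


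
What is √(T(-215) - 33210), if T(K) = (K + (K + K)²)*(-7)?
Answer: I*√1326005 ≈ 1151.5*I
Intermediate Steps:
T(K) = -28*K² - 7*K (T(K) = (K + (2*K)²)*(-7) = (K + 4*K²)*(-7) = -28*K² - 7*K)
√(T(-215) - 33210) = √(-7*(-215)*(1 + 4*(-215)) - 33210) = √(-7*(-215)*(1 - 860) - 33210) = √(-7*(-215)*(-859) - 33210) = √(-1292795 - 33210) = √(-1326005) = I*√1326005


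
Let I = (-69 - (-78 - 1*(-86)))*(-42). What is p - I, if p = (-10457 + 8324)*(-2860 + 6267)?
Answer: -7270365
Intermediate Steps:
p = -7267131 (p = -2133*3407 = -7267131)
I = 3234 (I = (-69 - (-78 + 86))*(-42) = (-69 - 1*8)*(-42) = (-69 - 8)*(-42) = -77*(-42) = 3234)
p - I = -7267131 - 1*3234 = -7267131 - 3234 = -7270365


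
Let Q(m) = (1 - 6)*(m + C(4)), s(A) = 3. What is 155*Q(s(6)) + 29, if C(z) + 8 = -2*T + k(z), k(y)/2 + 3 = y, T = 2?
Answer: 5454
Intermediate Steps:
k(y) = -6 + 2*y
C(z) = -18 + 2*z (C(z) = -8 + (-2*2 + (-6 + 2*z)) = -8 + (-4 + (-6 + 2*z)) = -8 + (-10 + 2*z) = -18 + 2*z)
Q(m) = 50 - 5*m (Q(m) = (1 - 6)*(m + (-18 + 2*4)) = -5*(m + (-18 + 8)) = -5*(m - 10) = -5*(-10 + m) = 50 - 5*m)
155*Q(s(6)) + 29 = 155*(50 - 5*3) + 29 = 155*(50 - 15) + 29 = 155*35 + 29 = 5425 + 29 = 5454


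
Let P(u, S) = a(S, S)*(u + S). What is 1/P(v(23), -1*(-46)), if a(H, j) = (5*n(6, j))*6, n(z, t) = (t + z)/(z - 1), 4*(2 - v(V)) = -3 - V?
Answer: 1/17004 ≈ 5.8810e-5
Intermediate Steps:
v(V) = 11/4 + V/4 (v(V) = 2 - (-3 - V)/4 = 2 + (3/4 + V/4) = 11/4 + V/4)
n(z, t) = (t + z)/(-1 + z)
a(H, j) = 36 + 6*j (a(H, j) = (5*((j + 6)/(-1 + 6)))*6 = (5*((6 + j)/5))*6 = (5*(6/5 + j/5))*6 = (6 + j)*6 = 36 + 6*j)
P(u, S) = (36 + 6*S)*(S + u) (P(u, S) = (36 + 6*S)*(u + S) = (36 + 6*S)*(S + u))
1/P(v(23), -1*(-46)) = 1/(6*(6 - 1*(-46))*(-1*(-46) + (11/4 + (1/4)*23))) = 1/(6*(6 + 46)*(46 + (11/4 + 23/4))) = 1/(6*52*(46 + 17/2)) = 1/(6*52*(109/2)) = 1/17004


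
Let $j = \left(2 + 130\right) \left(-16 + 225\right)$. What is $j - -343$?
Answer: $27931$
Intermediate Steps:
$j = 27588$ ($j = 132 \cdot 209 = 27588$)
$j - -343 = 27588 - -343 = 27588 + 343 = 27931$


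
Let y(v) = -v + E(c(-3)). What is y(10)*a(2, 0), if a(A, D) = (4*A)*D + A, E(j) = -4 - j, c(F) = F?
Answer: -22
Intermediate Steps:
a(A, D) = A + 4*A*D (a(A, D) = 4*A*D + A = A + 4*A*D)
y(v) = -1 - v (y(v) = -v + (-4 - 1*(-3)) = -v + (-4 + 3) = -v - 1 = -1 - v)
y(10)*a(2, 0) = (-1 - 1*10)*(2*(1 + 4*0)) = (-1 - 10)*(2*(1 + 0)) = -22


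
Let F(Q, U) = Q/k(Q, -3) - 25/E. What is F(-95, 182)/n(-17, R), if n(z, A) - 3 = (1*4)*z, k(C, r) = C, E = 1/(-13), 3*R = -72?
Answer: -326/65 ≈ -5.0154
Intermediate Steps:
R = -24 (R = (⅓)*(-72) = -24)
E = -1/13 ≈ -0.076923
F(Q, U) = 326 (F(Q, U) = Q/Q - 25/(-1/13) = 1 - 25*(-13) = 1 + 325 = 326)
n(z, A) = 3 + 4*z (n(z, A) = 3 + (1*4)*z = 3 + 4*z)
F(-95, 182)/n(-17, R) = 326/(3 + 4*(-17)) = 326/(3 - 68) = 326/(-65) = 326*(-1/65) = -326/65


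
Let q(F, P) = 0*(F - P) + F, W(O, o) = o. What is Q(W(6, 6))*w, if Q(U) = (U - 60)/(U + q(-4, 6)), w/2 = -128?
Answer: 6912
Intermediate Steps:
q(F, P) = F (q(F, P) = 0 + F = F)
w = -256 (w = 2*(-128) = -256)
Q(U) = (-60 + U)/(-4 + U) (Q(U) = (U - 60)/(U - 4) = (-60 + U)/(-4 + U))
Q(W(6, 6))*w = ((-60 + 6)/(-4 + 6))*(-256) = (-54/2)*(-256) = ((½)*(-54))*(-256) = -27*(-256) = 6912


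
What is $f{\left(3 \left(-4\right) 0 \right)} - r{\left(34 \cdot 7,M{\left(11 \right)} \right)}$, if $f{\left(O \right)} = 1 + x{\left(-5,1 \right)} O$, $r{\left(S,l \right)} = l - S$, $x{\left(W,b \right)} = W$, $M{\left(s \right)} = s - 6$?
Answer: $234$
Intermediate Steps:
$M{\left(s \right)} = -6 + s$
$f{\left(O \right)} = 1 - 5 O$
$f{\left(3 \left(-4\right) 0 \right)} - r{\left(34 \cdot 7,M{\left(11 \right)} \right)} = \left(1 - 5 \cdot 3 \left(-4\right) 0\right) - \left(\left(-6 + 11\right) - 34 \cdot 7\right) = \left(1 - 5 \left(\left(-12\right) 0\right)\right) - \left(5 - 238\right) = \left(1 - 0\right) - \left(5 - 238\right) = \left(1 + 0\right) - -233 = 1 + 233 = 234$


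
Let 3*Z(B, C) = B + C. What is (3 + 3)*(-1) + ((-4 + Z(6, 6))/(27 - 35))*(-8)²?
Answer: -6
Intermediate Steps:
Z(B, C) = B/3 + C/3 (Z(B, C) = (B + C)/3 = B/3 + C/3)
(3 + 3)*(-1) + ((-4 + Z(6, 6))/(27 - 35))*(-8)² = (3 + 3)*(-1) + ((-4 + ((⅓)*6 + (⅓)*6))/(27 - 35))*(-8)² = 6*(-1) + ((-4 + (2 + 2))/(-8))*64 = -6 + ((-4 + 4)*(-⅛))*64 = -6 + (0*(-⅛))*64 = -6 + 0*64 = -6 + 0 = -6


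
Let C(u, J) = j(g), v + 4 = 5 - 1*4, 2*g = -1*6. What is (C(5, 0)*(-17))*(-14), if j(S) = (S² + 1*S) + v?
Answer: 714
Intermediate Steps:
g = -3 (g = (-1*6)/2 = (½)*(-6) = -3)
v = -3 (v = -4 + (5 - 1*4) = -4 + (5 - 4) = -4 + 1 = -3)
j(S) = -3 + S + S² (j(S) = (S² + 1*S) - 3 = (S² + S) - 3 = (S + S²) - 3 = -3 + S + S²)
C(u, J) = 3 (C(u, J) = -3 - 3 + (-3)² = -3 - 3 + 9 = 3)
(C(5, 0)*(-17))*(-14) = (3*(-17))*(-14) = -51*(-14) = 714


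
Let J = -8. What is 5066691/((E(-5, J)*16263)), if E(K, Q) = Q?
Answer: -1688897/43368 ≈ -38.943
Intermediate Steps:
5066691/((E(-5, J)*16263)) = 5066691/((-8*16263)) = 5066691/(-130104) = 5066691*(-1/130104) = -1688897/43368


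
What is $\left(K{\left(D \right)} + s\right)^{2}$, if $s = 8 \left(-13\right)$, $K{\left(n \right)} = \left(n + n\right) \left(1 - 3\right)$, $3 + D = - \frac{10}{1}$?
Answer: $2704$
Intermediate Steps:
$D = -13$ ($D = -3 - \frac{10}{1} = -3 - 10 = -13$)
$K{\left(n \right)} = - 4 n$ ($K{\left(n \right)} = 2 n \left(-2\right) = - 4 n$)
$s = -104$
$\left(K{\left(D \right)} + s\right)^{2} = \left(\left(-4\right) \left(-13\right) - 104\right)^{2} = \left(52 - 104\right)^{2} = \left(-52\right)^{2} = 2704$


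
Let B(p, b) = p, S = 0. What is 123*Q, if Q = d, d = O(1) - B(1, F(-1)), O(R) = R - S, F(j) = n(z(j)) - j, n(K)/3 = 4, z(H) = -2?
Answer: 0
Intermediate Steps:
n(K) = 12 (n(K) = 3*4 = 12)
F(j) = 12 - j
O(R) = R (O(R) = R - 1*0 = R + 0 = R)
d = 0 (d = 1 - 1*1 = 1 - 1 = 0)
Q = 0
123*Q = 123*0 = 0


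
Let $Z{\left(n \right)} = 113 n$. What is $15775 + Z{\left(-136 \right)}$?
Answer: $407$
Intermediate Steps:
$15775 + Z{\left(-136 \right)} = 15775 + 113 \left(-136\right) = 15775 - 15368 = 407$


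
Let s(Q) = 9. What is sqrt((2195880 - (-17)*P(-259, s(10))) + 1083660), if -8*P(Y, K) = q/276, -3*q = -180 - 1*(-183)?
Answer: sqrt(999288958506)/552 ≈ 1810.9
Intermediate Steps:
q = -1 (q = -(-180 - 1*(-183))/3 = -(-180 + 183)/3 = -1/3*3 = -1)
P(Y, K) = 1/2208 (P(Y, K) = -(-1)/(8*276) = -1/8*(-1/276) = 1/2208)
sqrt((2195880 - (-17)*P(-259, s(10))) + 1083660) = sqrt((2195880 - (-17)/2208) + 1083660) = sqrt((2195880 - 1*(-17/2208)) + 1083660) = sqrt((2195880 + 17/2208) + 1083660) = sqrt(4848503057/2208 + 1083660) = sqrt(7241224337/2208) = sqrt(999288958506)/552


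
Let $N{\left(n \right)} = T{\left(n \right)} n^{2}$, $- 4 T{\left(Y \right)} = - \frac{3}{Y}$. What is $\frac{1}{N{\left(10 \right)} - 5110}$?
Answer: $- \frac{2}{10205} \approx -0.00019598$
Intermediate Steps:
$T{\left(Y \right)} = \frac{3}{4 Y}$ ($T{\left(Y \right)} = - \frac{\left(-3\right) \frac{1}{Y}}{4} = \frac{3}{4 Y}$)
$N{\left(n \right)} = \frac{3 n}{4}$ ($N{\left(n \right)} = \frac{3}{4 n} n^{2} = \frac{3 n}{4}$)
$\frac{1}{N{\left(10 \right)} - 5110} = \frac{1}{\frac{3}{4} \cdot 10 - 5110} = \frac{1}{\frac{15}{2} - 5110} = \frac{1}{- \frac{10205}{2}} = - \frac{2}{10205}$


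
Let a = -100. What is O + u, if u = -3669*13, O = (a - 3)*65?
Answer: -54392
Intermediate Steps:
O = -6695 (O = (-100 - 3)*65 = -103*65 = -6695)
u = -47697
O + u = -6695 - 47697 = -54392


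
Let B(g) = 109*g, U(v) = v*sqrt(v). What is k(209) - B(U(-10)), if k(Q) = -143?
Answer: -143 + 1090*I*sqrt(10) ≈ -143.0 + 3446.9*I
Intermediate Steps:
U(v) = v**(3/2)
k(209) - B(U(-10)) = -143 - 109*(-10)**(3/2) = -143 - 109*(-10*I*sqrt(10)) = -143 - (-1090)*I*sqrt(10) = -143 + 1090*I*sqrt(10)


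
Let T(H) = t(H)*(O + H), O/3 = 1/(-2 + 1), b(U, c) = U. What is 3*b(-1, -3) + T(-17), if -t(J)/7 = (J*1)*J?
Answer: 40457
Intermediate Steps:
t(J) = -7*J² (t(J) = -7*J*1*J = -7*J*J = -7*J²)
O = -3 (O = 3/(-2 + 1) = 3/(-1) = 3*(-1) = -3)
T(H) = -7*H²*(-3 + H) (T(H) = (-7*H²)*(-3 + H) = -7*H²*(-3 + H))
3*b(-1, -3) + T(-17) = 3*(-1) + 7*(-17)²*(3 - 1*(-17)) = -3 + 7*289*(3 + 17) = -3 + 7*289*20 = -3 + 40460 = 40457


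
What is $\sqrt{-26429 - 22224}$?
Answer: $i \sqrt{48653} \approx 220.57 i$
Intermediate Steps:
$\sqrt{-26429 - 22224} = \sqrt{-48653} = i \sqrt{48653}$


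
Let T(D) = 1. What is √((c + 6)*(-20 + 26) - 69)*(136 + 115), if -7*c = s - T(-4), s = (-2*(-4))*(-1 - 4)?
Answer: 251*√105/7 ≈ 367.43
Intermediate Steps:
s = -40 (s = 8*(-5) = -40)
c = 41/7 (c = -(-40 - 1*1)/7 = -(-40 - 1)/7 = -⅐*(-41) = 41/7 ≈ 5.8571)
√((c + 6)*(-20 + 26) - 69)*(136 + 115) = √((41/7 + 6)*(-20 + 26) - 69)*(136 + 115) = √((83/7)*6 - 69)*251 = √(498/7 - 69)*251 = √(15/7)*251 = (√105/7)*251 = 251*√105/7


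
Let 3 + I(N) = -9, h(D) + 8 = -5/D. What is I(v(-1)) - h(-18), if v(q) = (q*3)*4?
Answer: -77/18 ≈ -4.2778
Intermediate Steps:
h(D) = -8 - 5/D
v(q) = 12*q (v(q) = (3*q)*4 = 12*q)
I(N) = -12 (I(N) = -3 - 9 = -12)
I(v(-1)) - h(-18) = -12 - (-8 - 5/(-18)) = -12 - (-8 - 5*(-1/18)) = -12 - (-8 + 5/18) = -12 - 1*(-139/18) = -12 + 139/18 = -77/18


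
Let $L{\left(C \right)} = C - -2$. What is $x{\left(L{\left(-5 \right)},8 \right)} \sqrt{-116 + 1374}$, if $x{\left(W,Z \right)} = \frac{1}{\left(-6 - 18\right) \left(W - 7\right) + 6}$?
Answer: $\frac{\sqrt{1258}}{246} \approx 0.14418$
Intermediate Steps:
$L{\left(C \right)} = 2 + C$ ($L{\left(C \right)} = C + 2 = 2 + C$)
$x{\left(W,Z \right)} = \frac{1}{174 - 24 W}$ ($x{\left(W,Z \right)} = \frac{1}{- 24 \left(-7 + W\right) + 6} = \frac{1}{\left(168 - 24 W\right) + 6} = \frac{1}{174 - 24 W}$)
$x{\left(L{\left(-5 \right)},8 \right)} \sqrt{-116 + 1374} = - \frac{1}{-174 + 24 \left(2 - 5\right)} \sqrt{-116 + 1374} = - \frac{1}{-174 + 24 \left(-3\right)} \sqrt{1258} = - \frac{1}{-174 - 72} \sqrt{1258} = - \frac{1}{-246} \sqrt{1258} = \left(-1\right) \left(- \frac{1}{246}\right) \sqrt{1258} = \frac{\sqrt{1258}}{246}$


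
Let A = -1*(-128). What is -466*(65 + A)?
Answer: -89938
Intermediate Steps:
A = 128
-466*(65 + A) = -466*(65 + 128) = -466*193 = -89938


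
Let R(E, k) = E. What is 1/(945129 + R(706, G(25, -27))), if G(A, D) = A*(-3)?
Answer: 1/945835 ≈ 1.0573e-6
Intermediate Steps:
G(A, D) = -3*A
1/(945129 + R(706, G(25, -27))) = 1/(945129 + 706) = 1/945835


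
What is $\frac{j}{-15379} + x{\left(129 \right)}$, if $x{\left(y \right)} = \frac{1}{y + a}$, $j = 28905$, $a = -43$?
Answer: $- \frac{2470451}{1322594} \approx -1.8679$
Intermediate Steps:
$x{\left(y \right)} = \frac{1}{-43 + y}$ ($x{\left(y \right)} = \frac{1}{y - 43} = \frac{1}{-43 + y}$)
$\frac{j}{-15379} + x{\left(129 \right)} = \frac{28905}{-15379} + \frac{1}{-43 + 129} = 28905 \left(- \frac{1}{15379}\right) + \frac{1}{86} = - \frac{28905}{15379} + \frac{1}{86} = - \frac{2470451}{1322594}$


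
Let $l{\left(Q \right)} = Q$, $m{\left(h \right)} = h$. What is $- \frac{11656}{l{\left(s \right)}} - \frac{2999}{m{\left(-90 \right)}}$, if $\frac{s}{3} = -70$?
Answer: $\frac{55961}{630} \approx 88.827$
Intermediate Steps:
$s = -210$ ($s = 3 \left(-70\right) = -210$)
$- \frac{11656}{l{\left(s \right)}} - \frac{2999}{m{\left(-90 \right)}} = - \frac{11656}{-210} - \frac{2999}{-90} = \left(-11656\right) \left(- \frac{1}{210}\right) - - \frac{2999}{90} = \frac{5828}{105} + \frac{2999}{90} = \frac{55961}{630}$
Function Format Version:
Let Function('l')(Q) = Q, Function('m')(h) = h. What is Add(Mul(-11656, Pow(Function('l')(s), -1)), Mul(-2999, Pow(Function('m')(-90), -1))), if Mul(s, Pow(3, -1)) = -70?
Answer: Rational(55961, 630) ≈ 88.827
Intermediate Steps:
s = -210 (s = Mul(3, -70) = -210)
Add(Mul(-11656, Pow(Function('l')(s), -1)), Mul(-2999, Pow(Function('m')(-90), -1))) = Add(Mul(-11656, Pow(-210, -1)), Mul(-2999, Pow(-90, -1))) = Add(Mul(-11656, Rational(-1, 210)), Mul(-2999, Rational(-1, 90))) = Add(Rational(5828, 105), Rational(2999, 90)) = Rational(55961, 630)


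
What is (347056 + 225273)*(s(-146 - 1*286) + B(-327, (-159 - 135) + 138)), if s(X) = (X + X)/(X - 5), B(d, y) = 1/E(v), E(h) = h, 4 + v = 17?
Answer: 6678507101/5681 ≈ 1.1756e+6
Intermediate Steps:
v = 13 (v = -4 + 17 = 13)
B(d, y) = 1/13
s(X) = 2*X/(-5 + X) (s(X) = (2*X)/(-5 + X) = 2*X/(-5 + X))
(347056 + 225273)*(s(-146 - 1*286) + B(-327, (-159 - 135) + 138)) = (347056 + 225273)*(2*(-146 - 1*286)/(-5 + (-146 - 1*286)) + 1/13) = 572329*(2*(-146 - 286)/(-5 + (-146 - 286)) + 1/13) = 572329*(2*(-432)/(-5 - 432) + 1/13) = 572329*(2*(-432)/(-437) + 1/13) = 572329*(2*(-432)*(-1/437) + 1/13) = 572329*(864/437 + 1/13) = 572329*(11669/5681) = 6678507101/5681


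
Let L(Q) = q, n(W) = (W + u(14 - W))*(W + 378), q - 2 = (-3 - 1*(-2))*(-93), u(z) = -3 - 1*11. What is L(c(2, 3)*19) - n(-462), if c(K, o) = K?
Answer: -39889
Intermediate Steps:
u(z) = -14 (u(z) = -3 - 11 = -14)
q = 95 (q = 2 + (-3 - 1*(-2))*(-93) = 2 + (-3 + 2)*(-93) = 2 - 1*(-93) = 2 + 93 = 95)
n(W) = (-14 + W)*(378 + W) (n(W) = (W - 14)*(W + 378) = (-14 + W)*(378 + W))
L(Q) = 95
L(c(2, 3)*19) - n(-462) = 95 - (-5292 + (-462)² + 364*(-462)) = 95 - (-5292 + 213444 - 168168) = 95 - 1*39984 = 95 - 39984 = -39889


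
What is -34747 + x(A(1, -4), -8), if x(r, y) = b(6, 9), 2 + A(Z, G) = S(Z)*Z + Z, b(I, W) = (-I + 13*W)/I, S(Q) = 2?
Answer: -69457/2 ≈ -34729.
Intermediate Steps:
b(I, W) = (-I + 13*W)/I
A(Z, G) = -2 + 3*Z (A(Z, G) = -2 + (2*Z + Z) = -2 + 3*Z)
x(r, y) = 37/2 (x(r, y) = (-1*6 + 13*9)/6 = (-6 + 117)/6 = (⅙)*111 = 37/2)
-34747 + x(A(1, -4), -8) = -34747 + 37/2 = -69457/2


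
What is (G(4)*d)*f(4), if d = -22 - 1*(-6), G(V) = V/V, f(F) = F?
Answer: -64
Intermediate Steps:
G(V) = 1
d = -16 (d = -22 + 6 = -16)
(G(4)*d)*f(4) = (1*(-16))*4 = -16*4 = -64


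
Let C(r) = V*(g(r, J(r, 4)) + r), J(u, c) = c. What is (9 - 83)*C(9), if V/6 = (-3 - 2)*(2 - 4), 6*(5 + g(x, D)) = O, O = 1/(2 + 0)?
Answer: -18130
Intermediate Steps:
O = 1/2 ≈ 0.50000
g(x, D) = -59/12 (g(x, D) = -5 + (1/6)*(1/2) = -5 + 1/12 = -59/12)
V = 60 (V = 6*((-3 - 2)*(2 - 4)) = 6*(-5*(-2)) = 6*10 = 60)
C(r) = -295 + 60*r (C(r) = 60*(-59/12 + r) = -295 + 60*r)
(9 - 83)*C(9) = (9 - 83)*(-295 + 60*9) = -74*(-295 + 540) = -74*245 = -18130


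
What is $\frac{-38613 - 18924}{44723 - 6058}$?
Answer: $- \frac{57537}{38665} \approx -1.4881$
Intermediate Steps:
$\frac{-38613 - 18924}{44723 - 6058} = - \frac{57537}{38665}$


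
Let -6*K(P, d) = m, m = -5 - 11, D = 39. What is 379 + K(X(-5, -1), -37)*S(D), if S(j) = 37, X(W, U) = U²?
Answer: 1433/3 ≈ 477.67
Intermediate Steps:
m = -16
K(P, d) = 8/3 (K(P, d) = -⅙*(-16) = 8/3)
379 + K(X(-5, -1), -37)*S(D) = 379 + (8/3)*37 = 379 + 296/3 = 1433/3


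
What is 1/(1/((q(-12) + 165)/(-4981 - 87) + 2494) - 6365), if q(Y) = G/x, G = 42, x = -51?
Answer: -214870273/1367649201489 ≈ -0.00015711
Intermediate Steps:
q(Y) = -14/17 (q(Y) = 42/(-51) = 42*(-1/51) = -14/17)
1/(1/((q(-12) + 165)/(-4981 - 87) + 2494) - 6365) = 1/(1/((-14/17 + 165)/(-4981 - 87) + 2494) - 6365) = 1/(1/((2791/17)/(-5068) + 2494) - 6365) = 1/(1/((2791/17)*(-1/5068) + 2494) - 6365) = 1/(1/(-2791/86156 + 2494) - 6365) = 1/(1/(214870273/86156) - 6365) = 1/(86156/214870273 - 6365) = 1/(-1367649201489/214870273) = -214870273/1367649201489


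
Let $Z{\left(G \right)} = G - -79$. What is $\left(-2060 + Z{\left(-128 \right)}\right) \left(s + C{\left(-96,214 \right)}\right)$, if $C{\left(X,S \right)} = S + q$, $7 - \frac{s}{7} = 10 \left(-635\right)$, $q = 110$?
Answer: $-94531707$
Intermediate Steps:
$s = 44499$ ($s = 49 - 7 \cdot 10 \left(-635\right) = 49 - -44450 = 49 + 44450 = 44499$)
$Z{\left(G \right)} = 79 + G$ ($Z{\left(G \right)} = G + 79 = 79 + G$)
$C{\left(X,S \right)} = 110 + S$ ($C{\left(X,S \right)} = S + 110 = 110 + S$)
$\left(-2060 + Z{\left(-128 \right)}\right) \left(s + C{\left(-96,214 \right)}\right) = \left(-2060 + \left(79 - 128\right)\right) \left(44499 + \left(110 + 214\right)\right) = \left(-2060 - 49\right) \left(44499 + 324\right) = \left(-2109\right) 44823 = -94531707$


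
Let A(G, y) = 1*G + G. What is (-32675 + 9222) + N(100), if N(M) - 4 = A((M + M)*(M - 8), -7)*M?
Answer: 3656551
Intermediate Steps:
A(G, y) = 2*G (A(G, y) = G + G = 2*G)
N(M) = 4 + 4*M²*(-8 + M) (N(M) = 4 + (2*((M + M)*(M - 8)))*M = 4 + (2*((2*M)*(-8 + M)))*M = 4 + (2*(2*M*(-8 + M)))*M = 4 + (4*M*(-8 + M))*M = 4 + 4*M²*(-8 + M))
(-32675 + 9222) + N(100) = (-32675 + 9222) + (4 + 4*100²*(-8 + 100)) = -23453 + (4 + 4*10000*92) = -23453 + (4 + 3680000) = -23453 + 3680004 = 3656551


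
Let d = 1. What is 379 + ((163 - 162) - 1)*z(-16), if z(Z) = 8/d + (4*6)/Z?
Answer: 379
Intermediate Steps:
z(Z) = 8 + 24/Z (z(Z) = 8/1 + (4*6)/Z = 8*1 + 24/Z = 8 + 24/Z)
379 + ((163 - 162) - 1)*z(-16) = 379 + ((163 - 162) - 1)*(8 + 24/(-16)) = 379 + (1 - 1)*(8 + 24*(-1/16)) = 379 + 0*(8 - 3/2) = 379 + 0*(13/2) = 379 + 0 = 379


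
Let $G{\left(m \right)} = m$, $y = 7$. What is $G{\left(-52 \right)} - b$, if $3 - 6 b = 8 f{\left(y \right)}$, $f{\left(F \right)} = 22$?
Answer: $- \frac{139}{6} \approx -23.167$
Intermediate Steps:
$b = - \frac{173}{6}$ ($b = \frac{1}{2} - \frac{8 \cdot 22}{6} = \frac{1}{2} - \frac{88}{3} = - \frac{173}{6} \approx -28.833$)
$G{\left(-52 \right)} - b = -52 - - \frac{173}{6} = -52 + \frac{173}{6} = - \frac{139}{6}$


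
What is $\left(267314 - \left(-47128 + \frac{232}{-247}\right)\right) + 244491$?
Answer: $\frac{138056683}{247} \approx 5.5893 \cdot 10^{5}$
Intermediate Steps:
$\left(267314 - \left(-47128 + \frac{232}{-247}\right)\right) + 244491 = \left(267314 + \left(47128 - - \frac{232}{247}\right)\right) + 244491 = \left(267314 + \left(47128 + \frac{232}{247}\right)\right) + 244491 = \left(267314 + \frac{11640848}{247}\right) + 244491 = \frac{77667406}{247} + 244491 = \frac{138056683}{247}$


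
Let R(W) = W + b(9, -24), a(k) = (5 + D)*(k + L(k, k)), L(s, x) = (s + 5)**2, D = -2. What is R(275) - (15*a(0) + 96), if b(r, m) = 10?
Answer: -936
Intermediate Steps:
L(s, x) = (5 + s)**2
a(k) = 3*k + 3*(5 + k)**2 (a(k) = (5 - 2)*(k + (5 + k)**2) = 3*(k + (5 + k)**2) = 3*k + 3*(5 + k)**2)
R(W) = 10 + W (R(W) = W + 10 = 10 + W)
R(275) - (15*a(0) + 96) = (10 + 275) - (15*(3*0 + 3*(5 + 0)**2) + 96) = 285 - (15*(0 + 3*5**2) + 96) = 285 - (15*(0 + 3*25) + 96) = 285 - (15*(0 + 75) + 96) = 285 - (15*75 + 96) = 285 - (1125 + 96) = 285 - 1*1221 = 285 - 1221 = -936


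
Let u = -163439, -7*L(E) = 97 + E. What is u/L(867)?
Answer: 1144073/964 ≈ 1186.8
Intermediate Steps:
L(E) = -97/7 - E/7 (L(E) = -(97 + E)/7 = -97/7 - E/7)
u/L(867) = -163439/(-97/7 - 1/7*867) = -163439/(-97/7 - 867/7) = -163439/(-964/7) = -163439*(-7/964) = 1144073/964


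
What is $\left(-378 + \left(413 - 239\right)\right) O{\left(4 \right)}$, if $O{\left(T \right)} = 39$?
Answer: $-7956$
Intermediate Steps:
$\left(-378 + \left(413 - 239\right)\right) O{\left(4 \right)} = \left(-378 + \left(413 - 239\right)\right) 39 = \left(-378 + 174\right) 39 = \left(-204\right) 39 = -7956$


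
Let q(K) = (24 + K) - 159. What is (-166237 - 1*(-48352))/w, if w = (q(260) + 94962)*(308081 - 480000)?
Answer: 117885/16347261953 ≈ 7.2113e-6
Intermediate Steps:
q(K) = -135 + K
w = -16347261953 (w = ((-135 + 260) + 94962)*(308081 - 480000) = (125 + 94962)*(-171919) = 95087*(-171919) = -16347261953)
(-166237 - 1*(-48352))/w = (-166237 - 1*(-48352))/(-16347261953) = (-166237 + 48352)*(-1/16347261953) = -117885*(-1/16347261953) = 117885/16347261953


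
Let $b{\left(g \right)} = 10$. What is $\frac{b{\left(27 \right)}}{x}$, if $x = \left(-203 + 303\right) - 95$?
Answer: $2$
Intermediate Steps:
$x = 5$ ($x = 100 - 95 = 5$)
$\frac{b{\left(27 \right)}}{x} = \frac{10}{5} = 10 \cdot \frac{1}{5} = 2$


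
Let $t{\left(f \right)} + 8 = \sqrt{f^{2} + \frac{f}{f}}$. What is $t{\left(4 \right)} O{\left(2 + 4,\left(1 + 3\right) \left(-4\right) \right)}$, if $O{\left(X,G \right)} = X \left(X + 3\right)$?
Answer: $-432 + 54 \sqrt{17} \approx -209.35$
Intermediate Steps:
$O{\left(X,G \right)} = X \left(3 + X\right)$
$t{\left(f \right)} = -8 + \sqrt{1 + f^{2}}$ ($t{\left(f \right)} = -8 + \sqrt{f^{2} + \frac{f}{f}} = -8 + \sqrt{f^{2} + 1} = -8 + \sqrt{1 + f^{2}}$)
$t{\left(4 \right)} O{\left(2 + 4,\left(1 + 3\right) \left(-4\right) \right)} = \left(-8 + \sqrt{1 + 4^{2}}\right) \left(2 + 4\right) \left(3 + \left(2 + 4\right)\right) = \left(-8 + \sqrt{1 + 16}\right) 6 \left(3 + 6\right) = \left(-8 + \sqrt{17}\right) 6 \cdot 9 = \left(-8 + \sqrt{17}\right) 54 = -432 + 54 \sqrt{17}$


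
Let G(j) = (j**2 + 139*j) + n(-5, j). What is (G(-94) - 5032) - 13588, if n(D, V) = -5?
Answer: -22855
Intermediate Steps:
G(j) = -5 + j**2 + 139*j (G(j) = (j**2 + 139*j) - 5 = -5 + j**2 + 139*j)
(G(-94) - 5032) - 13588 = ((-5 + (-94)**2 + 139*(-94)) - 5032) - 13588 = ((-5 + 8836 - 13066) - 5032) - 13588 = (-4235 - 5032) - 13588 = -9267 - 13588 = -22855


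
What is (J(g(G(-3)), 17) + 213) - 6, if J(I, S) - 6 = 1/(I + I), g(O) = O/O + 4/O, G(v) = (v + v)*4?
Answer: 1068/5 ≈ 213.60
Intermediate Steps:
G(v) = 8*v (G(v) = (2*v)*4 = 8*v)
g(O) = 1 + 4/O
J(I, S) = 6 + 1/(2*I) (J(I, S) = 6 + 1/(I + I) = 6 + 1/(2*I))
(J(g(G(-3)), 17) + 213) - 6 = ((6 + 1/(2*(((4 + 8*(-3))/((8*(-3))))))) + 213) - 6 = ((6 + 1/(2*(((4 - 24)/(-24))))) + 213) - 6 = ((6 + 1/(2*((-1/24*(-20))))) + 213) - 6 = ((6 + 1/(2*(5/6))) + 213) - 6 = ((6 + (1/2)*(6/5)) + 213) - 6 = ((6 + 3/5) + 213) - 6 = (33/5 + 213) - 6 = 1098/5 - 6 = 1068/5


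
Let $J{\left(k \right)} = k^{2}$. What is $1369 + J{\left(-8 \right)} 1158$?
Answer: $75481$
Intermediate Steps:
$1369 + J{\left(-8 \right)} 1158 = 1369 + \left(-8\right)^{2} \cdot 1158 = 1369 + 64 \cdot 1158 = 1369 + 74112 = 75481$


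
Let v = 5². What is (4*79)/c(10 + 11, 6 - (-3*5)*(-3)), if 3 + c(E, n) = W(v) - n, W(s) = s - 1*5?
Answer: 79/14 ≈ 5.6429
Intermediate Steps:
v = 25
W(s) = -5 + s (W(s) = s - 5 = -5 + s)
c(E, n) = 17 - n (c(E, n) = -3 + ((-5 + 25) - n) = -3 + (20 - n) = 17 - n)
(4*79)/c(10 + 11, 6 - (-3*5)*(-3)) = (4*79)/(17 - (6 - (-3*5)*(-3))) = 316/(17 - (6 - (-15)*(-3))) = 316/(17 - (6 - 1*45)) = 316/(17 - (6 - 45)) = 316/(17 - 1*(-39)) = 316/(17 + 39) = 316/56 = 316*(1/56) = 79/14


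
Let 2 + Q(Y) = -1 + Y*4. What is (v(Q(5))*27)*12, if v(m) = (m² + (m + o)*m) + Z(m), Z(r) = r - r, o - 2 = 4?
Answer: 220320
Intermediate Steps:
o = 6 (o = 2 + 4 = 6)
Z(r) = 0
Q(Y) = -3 + 4*Y (Q(Y) = -2 + (-1 + Y*4) = -2 + (-1 + 4*Y) = -3 + 4*Y)
v(m) = m² + m*(6 + m) (v(m) = (m² + (m + 6)*m) + 0 = (m² + (6 + m)*m) + 0 = (m² + m*(6 + m)) + 0 = m² + m*(6 + m))
(v(Q(5))*27)*12 = ((2*(-3 + 4*5)*(3 + (-3 + 4*5)))*27)*12 = ((2*(-3 + 20)*(3 + (-3 + 20)))*27)*12 = ((2*17*(3 + 17))*27)*12 = ((2*17*20)*27)*12 = (680*27)*12 = 18360*12 = 220320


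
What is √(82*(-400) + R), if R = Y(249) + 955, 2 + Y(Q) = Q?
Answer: I*√31598 ≈ 177.76*I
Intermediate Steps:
Y(Q) = -2 + Q
R = 1202 (R = (-2 + 249) + 955 = 247 + 955 = 1202)
√(82*(-400) + R) = √(82*(-400) + 1202) = √(-32800 + 1202) = √(-31598) = I*√31598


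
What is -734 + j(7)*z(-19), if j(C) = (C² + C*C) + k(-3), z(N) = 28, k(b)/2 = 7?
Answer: 2402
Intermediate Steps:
k(b) = 14 (k(b) = 2*7 = 14)
j(C) = 14 + 2*C² (j(C) = (C² + C*C) + 14 = (C² + C²) + 14 = 2*C² + 14 = 14 + 2*C²)
-734 + j(7)*z(-19) = -734 + (14 + 2*7²)*28 = -734 + (14 + 2*49)*28 = -734 + (14 + 98)*28 = -734 + 112*28 = -734 + 3136 = 2402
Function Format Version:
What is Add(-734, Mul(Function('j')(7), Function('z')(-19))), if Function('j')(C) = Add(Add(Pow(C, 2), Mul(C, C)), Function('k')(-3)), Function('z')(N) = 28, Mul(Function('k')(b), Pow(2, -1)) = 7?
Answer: 2402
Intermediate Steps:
Function('k')(b) = 14 (Function('k')(b) = Mul(2, 7) = 14)
Function('j')(C) = Add(14, Mul(2, Pow(C, 2))) (Function('j')(C) = Add(Add(Pow(C, 2), Mul(C, C)), 14) = Add(Add(Pow(C, 2), Pow(C, 2)), 14) = Add(Mul(2, Pow(C, 2)), 14) = Add(14, Mul(2, Pow(C, 2))))
Add(-734, Mul(Function('j')(7), Function('z')(-19))) = Add(-734, Mul(Add(14, Mul(2, Pow(7, 2))), 28)) = Add(-734, Mul(Add(14, Mul(2, 49)), 28)) = Add(-734, Mul(Add(14, 98), 28)) = Add(-734, Mul(112, 28)) = Add(-734, 3136) = 2402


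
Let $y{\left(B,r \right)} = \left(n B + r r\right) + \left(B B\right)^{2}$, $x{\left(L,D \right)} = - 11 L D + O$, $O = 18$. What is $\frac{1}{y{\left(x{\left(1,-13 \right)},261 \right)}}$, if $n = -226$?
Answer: $\frac{1}{671929976} \approx 1.4882 \cdot 10^{-9}$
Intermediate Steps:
$x{\left(L,D \right)} = 18 - 11 D L$ ($x{\left(L,D \right)} = - 11 L D + 18 = - 11 D L + 18 = 18 - 11 D L$)
$y{\left(B,r \right)} = B^{4} + r^{2} - 226 B$ ($y{\left(B,r \right)} = \left(- 226 B + r r\right) + \left(B B\right)^{2} = \left(- 226 B + r^{2}\right) + \left(B^{2}\right)^{2} = \left(r^{2} - 226 B\right) + B^{4} = B^{4} + r^{2} - 226 B$)
$\frac{1}{y{\left(x{\left(1,-13 \right)},261 \right)}} = \frac{1}{\left(18 - \left(-143\right) 1\right)^{4} + 261^{2} - 226 \left(18 - \left(-143\right) 1\right)} = \frac{1}{\left(18 + 143\right)^{4} + 68121 - 226 \left(18 + 143\right)} = \frac{1}{161^{4} + 68121 - 36386} = \frac{1}{671898241 + 68121 - 36386} = \frac{1}{671929976}$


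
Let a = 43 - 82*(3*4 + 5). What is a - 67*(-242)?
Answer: 14863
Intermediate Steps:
a = -1351 (a = 43 - 82*(12 + 5) = 43 - 82*17 = 43 - 1394 = -1351)
a - 67*(-242) = -1351 - 67*(-242) = -1351 + 16214 = 14863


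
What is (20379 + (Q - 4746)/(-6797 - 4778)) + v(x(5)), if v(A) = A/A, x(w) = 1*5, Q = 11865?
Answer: 235891381/11575 ≈ 20379.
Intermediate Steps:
x(w) = 5
v(A) = 1
(20379 + (Q - 4746)/(-6797 - 4778)) + v(x(5)) = (20379 + (11865 - 4746)/(-6797 - 4778)) + 1 = (20379 + 7119/(-11575)) + 1 = (20379 + 7119*(-1/11575)) + 1 = (20379 - 7119/11575) + 1 = 235879806/11575 + 1 = 235891381/11575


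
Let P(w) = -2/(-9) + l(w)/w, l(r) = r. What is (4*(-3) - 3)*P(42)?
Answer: -55/3 ≈ -18.333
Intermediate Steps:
P(w) = 11/9 (P(w) = -2/(-9) + w/w = -2*(-⅑) + 1 = 2/9 + 1 = 11/9)
(4*(-3) - 3)*P(42) = (4*(-3) - 3)*(11/9) = (-12 - 3)*(11/9) = -15*11/9 = -55/3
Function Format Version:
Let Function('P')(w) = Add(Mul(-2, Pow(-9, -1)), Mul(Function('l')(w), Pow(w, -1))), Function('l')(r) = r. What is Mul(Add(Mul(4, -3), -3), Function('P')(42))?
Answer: Rational(-55, 3) ≈ -18.333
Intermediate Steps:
Function('P')(w) = Rational(11, 9) (Function('P')(w) = Add(Mul(-2, Pow(-9, -1)), Mul(w, Pow(w, -1))) = Add(Mul(-2, Rational(-1, 9)), 1) = Add(Rational(2, 9), 1) = Rational(11, 9))
Mul(Add(Mul(4, -3), -3), Function('P')(42)) = Mul(Add(Mul(4, -3), -3), Rational(11, 9)) = Mul(Add(-12, -3), Rational(11, 9)) = Mul(-15, Rational(11, 9)) = Rational(-55, 3)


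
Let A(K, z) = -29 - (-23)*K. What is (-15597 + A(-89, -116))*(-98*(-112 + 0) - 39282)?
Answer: 500251938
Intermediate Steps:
A(K, z) = -29 + 23*K
(-15597 + A(-89, -116))*(-98*(-112 + 0) - 39282) = (-15597 + (-29 + 23*(-89)))*(-98*(-112 + 0) - 39282) = (-15597 + (-29 - 2047))*(-98*(-112) - 39282) = (-15597 - 2076)*(10976 - 39282) = -17673*(-28306) = 500251938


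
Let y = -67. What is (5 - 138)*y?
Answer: 8911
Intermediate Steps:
(5 - 138)*y = (5 - 138)*(-67) = -133*(-67) = 8911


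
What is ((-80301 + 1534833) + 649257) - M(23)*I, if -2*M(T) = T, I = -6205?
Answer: 4064863/2 ≈ 2.0324e+6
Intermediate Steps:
M(T) = -T/2
((-80301 + 1534833) + 649257) - M(23)*I = ((-80301 + 1534833) + 649257) - (-1/2*23)*(-6205) = (1454532 + 649257) - (-23)*(-6205)/2 = 2103789 - 1*142715/2 = 2103789 - 142715/2 = 4064863/2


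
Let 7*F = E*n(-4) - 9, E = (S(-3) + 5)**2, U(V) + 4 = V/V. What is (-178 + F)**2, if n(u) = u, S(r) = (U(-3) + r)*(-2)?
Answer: 5812921/49 ≈ 1.1863e+5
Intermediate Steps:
U(V) = -3 (U(V) = -4 + V/V = -4 + 1 = -3)
S(r) = 6 - 2*r (S(r) = (-3 + r)*(-2) = 6 - 2*r)
E = 289 (E = ((6 - 2*(-3)) + 5)**2 = ((6 + 6) + 5)**2 = (12 + 5)**2 = 17**2 = 289)
F = -1165/7 (F = (289*(-4) - 9)/7 = (-1156 - 9)/7 = (1/7)*(-1165) = -1165/7 ≈ -166.43)
(-178 + F)**2 = (-178 - 1165/7)**2 = (-2411/7)**2 = 5812921/49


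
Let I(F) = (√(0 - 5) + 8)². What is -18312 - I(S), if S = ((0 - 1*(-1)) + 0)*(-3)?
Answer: -18371 - 16*I*√5 ≈ -18371.0 - 35.777*I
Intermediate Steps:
S = -3 (S = ((0 + 1) + 0)*(-3) = (1 + 0)*(-3) = 1*(-3) = -3)
I(F) = (8 + I*√5)² (I(F) = (√(-5) + 8)² = (I*√5 + 8)² = (8 + I*√5)²)
-18312 - I(S) = -18312 - (8 + I*√5)²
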